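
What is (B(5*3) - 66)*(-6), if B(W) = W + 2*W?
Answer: 126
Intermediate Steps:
B(W) = 3*W
(B(5*3) - 66)*(-6) = (3*(5*3) - 66)*(-6) = (3*15 - 66)*(-6) = (45 - 66)*(-6) = -21*(-6) = 126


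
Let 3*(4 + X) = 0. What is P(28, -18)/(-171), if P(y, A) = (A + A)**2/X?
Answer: 36/19 ≈ 1.8947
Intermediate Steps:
X = -4 (X = -4 + (1/3)*0 = -4 + 0 = -4)
P(y, A) = -A**2 (P(y, A) = (A + A)**2/(-4) = (2*A)**2*(-1/4) = (4*A**2)*(-1/4) = -A**2)
P(28, -18)/(-171) = -1*(-18)**2/(-171) = -1*324*(-1/171) = -324*(-1/171) = 36/19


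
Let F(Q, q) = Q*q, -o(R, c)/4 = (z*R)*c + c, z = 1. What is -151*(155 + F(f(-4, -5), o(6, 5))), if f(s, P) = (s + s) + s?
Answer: -277085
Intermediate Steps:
f(s, P) = 3*s (f(s, P) = 2*s + s = 3*s)
o(R, c) = -4*c - 4*R*c (o(R, c) = -4*((1*R)*c + c) = -4*(R*c + c) = -4*(c + R*c) = -4*c - 4*R*c)
-151*(155 + F(f(-4, -5), o(6, 5))) = -151*(155 + (3*(-4))*(-4*5*(1 + 6))) = -151*(155 - (-48)*5*7) = -151*(155 - 12*(-140)) = -151*(155 + 1680) = -151*1835 = -277085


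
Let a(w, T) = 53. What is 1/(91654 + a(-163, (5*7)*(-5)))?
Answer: 1/91707 ≈ 1.0904e-5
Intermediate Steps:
1/(91654 + a(-163, (5*7)*(-5))) = 1/(91654 + 53) = 1/91707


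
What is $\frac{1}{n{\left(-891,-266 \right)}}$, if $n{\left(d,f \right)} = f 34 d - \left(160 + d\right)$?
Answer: $\frac{1}{8058935} \approx 1.2409 \cdot 10^{-7}$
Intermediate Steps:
$n{\left(d,f \right)} = -160 - d + 34 d f$ ($n{\left(d,f \right)} = 34 f d - \left(160 + d\right) = 34 d f - \left(160 + d\right) = -160 - d + 34 d f$)
$\frac{1}{n{\left(-891,-266 \right)}} = \frac{1}{-160 - -891 + 34 \left(-891\right) \left(-266\right)} = \frac{1}{-160 + 891 + 8058204} = \frac{1}{8058935}$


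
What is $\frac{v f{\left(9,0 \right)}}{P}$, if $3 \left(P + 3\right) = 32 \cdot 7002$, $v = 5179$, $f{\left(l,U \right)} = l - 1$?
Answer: $\frac{41432}{74685} \approx 0.55476$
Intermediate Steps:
$f{\left(l,U \right)} = -1 + l$ ($f{\left(l,U \right)} = l - 1 = -1 + l$)
$P = 74685$ ($P = -3 + \frac{32 \cdot 7002}{3} = -3 + \frac{1}{3} \cdot 224064 = -3 + 74688 = 74685$)
$\frac{v f{\left(9,0 \right)}}{P} = \frac{5179 \left(-1 + 9\right)}{74685} = 5179 \cdot 8 \cdot \frac{1}{74685} = 41432 \cdot \frac{1}{74685} = \frac{41432}{74685}$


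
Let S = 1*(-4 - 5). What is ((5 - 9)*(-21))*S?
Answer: -756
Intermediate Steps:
S = -9 (S = 1*(-9) = -9)
((5 - 9)*(-21))*S = ((5 - 9)*(-21))*(-9) = -4*(-21)*(-9) = 84*(-9) = -756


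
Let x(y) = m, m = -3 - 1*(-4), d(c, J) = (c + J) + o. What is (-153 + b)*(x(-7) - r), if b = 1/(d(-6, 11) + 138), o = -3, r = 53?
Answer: 278447/35 ≈ 7955.6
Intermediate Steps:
d(c, J) = -3 + J + c (d(c, J) = (c + J) - 3 = (J + c) - 3 = -3 + J + c)
m = 1 (m = -3 + 4 = 1)
b = 1/140 (b = 1/((-3 + 11 - 6) + 138) = 1/(2 + 138) = 1/140 ≈ 0.0071429)
x(y) = 1
(-153 + b)*(x(-7) - r) = (-153 + 1/140)*(1 - 1*53) = -21419*(1 - 53)/140 = -21419/140*(-52) = 278447/35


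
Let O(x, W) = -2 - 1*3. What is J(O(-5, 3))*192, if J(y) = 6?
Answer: 1152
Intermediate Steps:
O(x, W) = -5 (O(x, W) = -2 - 3 = -5)
J(O(-5, 3))*192 = 6*192 = 1152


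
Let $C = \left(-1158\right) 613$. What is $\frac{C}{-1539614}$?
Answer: $\frac{354927}{769807} \approx 0.46106$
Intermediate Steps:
$C = -709854$
$\frac{C}{-1539614} = - \frac{709854}{-1539614} = \left(-709854\right) \left(- \frac{1}{1539614}\right) = \frac{354927}{769807}$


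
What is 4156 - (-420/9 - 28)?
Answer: 12692/3 ≈ 4230.7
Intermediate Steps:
4156 - (-420/9 - 28) = 4156 - (-35*4/3 - 28) = 4156 - (-140/3 - 28) = 4156 - 1*(-224/3) = 4156 + 224/3 = 12692/3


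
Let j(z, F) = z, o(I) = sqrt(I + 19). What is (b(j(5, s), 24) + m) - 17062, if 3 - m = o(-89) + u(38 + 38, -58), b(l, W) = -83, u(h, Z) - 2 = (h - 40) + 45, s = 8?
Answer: -17225 - I*sqrt(70) ≈ -17225.0 - 8.3666*I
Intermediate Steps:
o(I) = sqrt(19 + I)
u(h, Z) = 7 + h (u(h, Z) = 2 + ((h - 40) + 45) = 2 + ((-40 + h) + 45) = 2 + (5 + h) = 7 + h)
m = -80 - I*sqrt(70) (m = 3 - (sqrt(19 - 89) + (7 + (38 + 38))) = 3 - (sqrt(-70) + (7 + 76)) = 3 - (I*sqrt(70) + 83) = 3 - (83 + I*sqrt(70)) = 3 + (-83 - I*sqrt(70)) = -80 - I*sqrt(70) ≈ -80.0 - 8.3666*I)
(b(j(5, s), 24) + m) - 17062 = (-83 + (-80 - I*sqrt(70))) - 17062 = (-163 - I*sqrt(70)) - 17062 = -17225 - I*sqrt(70)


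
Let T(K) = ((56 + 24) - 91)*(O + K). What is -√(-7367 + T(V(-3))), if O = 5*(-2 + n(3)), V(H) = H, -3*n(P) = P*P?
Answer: -I*√7059 ≈ -84.018*I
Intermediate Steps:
n(P) = -P²/3 (n(P) = -P*P/3 = -P²/3)
O = -25 (O = 5*(-2 - ⅓*3²) = 5*(-2 - ⅓*9) = 5*(-2 - 3) = 5*(-5) = -25)
T(K) = 275 - 11*K (T(K) = ((56 + 24) - 91)*(-25 + K) = (80 - 91)*(-25 + K) = -11*(-25 + K) = 275 - 11*K)
-√(-7367 + T(V(-3))) = -√(-7367 + (275 - 11*(-3))) = -√(-7367 + (275 + 33)) = -√(-7367 + 308) = -√(-7059) = -I*√7059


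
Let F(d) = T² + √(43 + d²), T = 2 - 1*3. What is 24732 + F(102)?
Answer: 24733 + √10447 ≈ 24835.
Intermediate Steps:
T = -1 (T = 2 - 3 = -1)
F(d) = 1 + √(43 + d²) (F(d) = (-1)² + √(43 + d²) = 1 + √(43 + d²))
24732 + F(102) = 24732 + (1 + √(43 + 102²)) = 24732 + (1 + √(43 + 10404)) = 24732 + (1 + √10447) = 24733 + √10447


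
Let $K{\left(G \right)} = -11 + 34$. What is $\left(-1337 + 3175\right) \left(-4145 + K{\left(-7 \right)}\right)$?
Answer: $-7576236$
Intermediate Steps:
$K{\left(G \right)} = 23$
$\left(-1337 + 3175\right) \left(-4145 + K{\left(-7 \right)}\right) = \left(-1337 + 3175\right) \left(-4145 + 23\right) = 1838 \left(-4122\right) = -7576236$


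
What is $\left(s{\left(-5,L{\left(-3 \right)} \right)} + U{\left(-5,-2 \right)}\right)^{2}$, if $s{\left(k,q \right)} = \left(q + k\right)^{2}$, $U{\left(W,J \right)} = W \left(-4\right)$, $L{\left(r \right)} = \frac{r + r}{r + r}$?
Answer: $1296$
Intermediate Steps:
$L{\left(r \right)} = 1$ ($L{\left(r \right)} = \frac{2 r}{2 r} = 2 r \frac{1}{2 r} = 1$)
$U{\left(W,J \right)} = - 4 W$
$s{\left(k,q \right)} = \left(k + q\right)^{2}$
$\left(s{\left(-5,L{\left(-3 \right)} \right)} + U{\left(-5,-2 \right)}\right)^{2} = \left(\left(-5 + 1\right)^{2} - -20\right)^{2} = \left(\left(-4\right)^{2} + 20\right)^{2} = \left(16 + 20\right)^{2} = 36^{2} = 1296$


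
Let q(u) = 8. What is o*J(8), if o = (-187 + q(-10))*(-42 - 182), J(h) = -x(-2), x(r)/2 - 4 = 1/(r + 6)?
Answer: -340816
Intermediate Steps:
x(r) = 8 + 2/(6 + r) (x(r) = 8 + 2/(r + 6) = 8 + 2/(6 + r))
J(h) = -17/2 (J(h) = -2*(25 + 4*(-2))/(6 - 2) = -2*(25 - 8)/4 = -2*17/4 = -1*17/2 = -17/2)
o = 40096 (o = (-187 + 8)*(-42 - 182) = -179*(-224) = 40096)
o*J(8) = 40096*(-17/2) = -340816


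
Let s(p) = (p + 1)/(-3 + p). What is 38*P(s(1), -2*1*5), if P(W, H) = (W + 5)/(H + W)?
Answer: -152/11 ≈ -13.818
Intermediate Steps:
s(p) = (1 + p)/(-3 + p)
P(W, H) = (5 + W)/(H + W)
38*P(s(1), -2*1*5) = 38*((5 + (1 + 1)/(-3 + 1))/(-2*1*5 + (1 + 1)/(-3 + 1))) = 38*((5 + 2/(-2))/(-2*5 + 2/(-2))) = 38*((5 - 1/2*2)/(-10 - 1/2*2)) = 38*((5 - 1)/(-10 - 1)) = 38*(4/(-11)) = 38*(-1/11*4) = 38*(-4/11) = -152/11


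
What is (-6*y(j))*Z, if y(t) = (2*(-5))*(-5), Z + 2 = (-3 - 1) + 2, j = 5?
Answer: 1200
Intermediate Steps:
Z = -4 (Z = -2 + ((-3 - 1) + 2) = -2 + (-4 + 2) = -2 - 2 = -4)
y(t) = 50 (y(t) = -10*(-5) = 50)
(-6*y(j))*Z = -6*50*(-4) = -300*(-4) = 1200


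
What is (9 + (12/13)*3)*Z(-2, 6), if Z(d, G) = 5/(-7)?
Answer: -765/91 ≈ -8.4066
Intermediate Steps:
Z(d, G) = -5/7 (Z(d, G) = 5*(-1/7) = -5/7)
(9 + (12/13)*3)*Z(-2, 6) = (9 + (12/13)*3)*(-5/7) = (9 + 36/13)*(-5/7) = (153/13)*(-5/7) = -765/91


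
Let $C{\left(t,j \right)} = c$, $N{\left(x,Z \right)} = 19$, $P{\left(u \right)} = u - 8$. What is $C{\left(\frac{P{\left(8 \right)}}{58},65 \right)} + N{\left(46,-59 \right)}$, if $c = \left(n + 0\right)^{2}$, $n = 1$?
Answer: $20$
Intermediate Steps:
$P{\left(u \right)} = -8 + u$
$c = 1$ ($c = \left(1 + 0\right)^{2} = 1^{2} = 1$)
$C{\left(t,j \right)} = 1$
$C{\left(\frac{P{\left(8 \right)}}{58},65 \right)} + N{\left(46,-59 \right)} = 1 + 19 = 20$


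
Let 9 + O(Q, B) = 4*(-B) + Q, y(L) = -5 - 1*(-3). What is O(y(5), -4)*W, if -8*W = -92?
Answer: 115/2 ≈ 57.500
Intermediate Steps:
W = 23/2 (W = -1/8*(-92) = 23/2 ≈ 11.500)
y(L) = -2 (y(L) = -5 + 3 = -2)
O(Q, B) = -9 + Q - 4*B (O(Q, B) = -9 + (4*(-B) + Q) = -9 + (-4*B + Q) = -9 + (Q - 4*B) = -9 + Q - 4*B)
O(y(5), -4)*W = (-9 - 2 - 4*(-4))*(23/2) = (-9 - 2 + 16)*(23/2) = 5*(23/2) = 115/2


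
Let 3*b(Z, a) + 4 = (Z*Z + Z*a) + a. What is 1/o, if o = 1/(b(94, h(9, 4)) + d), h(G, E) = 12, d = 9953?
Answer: 13277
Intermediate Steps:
b(Z, a) = -4/3 + a/3 + Z²/3 + Z*a/3 (b(Z, a) = -4/3 + ((Z*Z + Z*a) + a)/3 = -4/3 + ((Z² + Z*a) + a)/3 = -4/3 + (a + Z² + Z*a)/3 = -4/3 + (a/3 + Z²/3 + Z*a/3) = -4/3 + a/3 + Z²/3 + Z*a/3)
o = 1/13277 (o = 1/((-4/3 + (⅓)*12 + (⅓)*94² + (⅓)*94*12) + 9953) = 1/((-4/3 + 4 + (⅓)*8836 + 376) + 9953) = 1/((-4/3 + 4 + 8836/3 + 376) + 9953) = 1/(3324 + 9953) = 1/13277 ≈ 7.5318e-5)
1/o = 1/(1/13277) = 13277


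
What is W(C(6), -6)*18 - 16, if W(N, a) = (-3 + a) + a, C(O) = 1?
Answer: -286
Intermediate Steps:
W(N, a) = -3 + 2*a
W(C(6), -6)*18 - 16 = (-3 + 2*(-6))*18 - 16 = (-3 - 12)*18 - 16 = -15*18 - 16 = -270 - 16 = -286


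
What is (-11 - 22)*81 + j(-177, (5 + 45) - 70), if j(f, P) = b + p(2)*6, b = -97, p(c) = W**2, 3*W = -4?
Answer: -8278/3 ≈ -2759.3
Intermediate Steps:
W = -4/3 (W = (1/3)*(-4) = -4/3 ≈ -1.3333)
p(c) = 16/9 (p(c) = (-4/3)**2 = 16/9)
j(f, P) = -259/3 (j(f, P) = -97 + (16/9)*6 = -97 + 32/3 = -259/3)
(-11 - 22)*81 + j(-177, (5 + 45) - 70) = (-11 - 22)*81 - 259/3 = -33*81 - 259/3 = -2673 - 259/3 = -8278/3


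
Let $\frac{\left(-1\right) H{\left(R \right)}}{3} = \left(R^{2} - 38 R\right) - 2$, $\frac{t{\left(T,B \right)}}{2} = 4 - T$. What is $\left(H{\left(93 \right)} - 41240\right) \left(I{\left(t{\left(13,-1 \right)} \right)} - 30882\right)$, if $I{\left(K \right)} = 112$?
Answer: $1740935830$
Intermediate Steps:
$t{\left(T,B \right)} = 8 - 2 T$ ($t{\left(T,B \right)} = 2 \left(4 - T\right) = 8 - 2 T$)
$H{\left(R \right)} = 6 - 3 R^{2} + 114 R$ ($H{\left(R \right)} = - 3 \left(\left(R^{2} - 38 R\right) - 2\right) = - 3 \left(-2 + R^{2} - 38 R\right) = 6 - 3 R^{2} + 114 R$)
$\left(H{\left(93 \right)} - 41240\right) \left(I{\left(t{\left(13,-1 \right)} \right)} - 30882\right) = \left(\left(6 - 3 \cdot 93^{2} + 114 \cdot 93\right) - 41240\right) \left(112 - 30882\right) = \left(\left(6 - 25947 + 10602\right) - 41240\right) \left(-30770\right) = \left(-15339 - 41240\right) \left(-30770\right) = \left(-56579\right) \left(-30770\right) = 1740935830$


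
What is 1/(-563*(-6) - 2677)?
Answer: 1/701 ≈ 0.0014265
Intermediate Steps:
1/(-563*(-6) - 2677) = 1/(3378 - 2677) = 1/701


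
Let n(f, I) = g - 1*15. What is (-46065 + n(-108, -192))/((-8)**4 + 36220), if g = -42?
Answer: -23061/20158 ≈ -1.1440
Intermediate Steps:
n(f, I) = -57 (n(f, I) = -42 - 1*15 = -42 - 15 = -57)
(-46065 + n(-108, -192))/((-8)**4 + 36220) = (-46065 - 57)/((-8)**4 + 36220) = -46122/(4096 + 36220) = -46122/40316 = -46122*1/40316 = -23061/20158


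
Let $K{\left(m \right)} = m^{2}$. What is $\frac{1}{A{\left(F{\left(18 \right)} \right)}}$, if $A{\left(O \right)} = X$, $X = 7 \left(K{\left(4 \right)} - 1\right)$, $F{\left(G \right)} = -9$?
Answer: $\frac{1}{105} \approx 0.0095238$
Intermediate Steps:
$X = 105$ ($X = 7 \left(4^{2} - 1\right) = 7 \left(16 - 1\right) = 7 \cdot 15 = 105$)
$A{\left(O \right)} = 105$
$\frac{1}{A{\left(F{\left(18 \right)} \right)}} = \frac{1}{105}$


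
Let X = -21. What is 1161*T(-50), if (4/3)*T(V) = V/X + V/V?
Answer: 82431/28 ≈ 2944.0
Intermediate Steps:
T(V) = ¾ - V/28 (T(V) = 3*(V/(-21) + V/V)/4 = 3*(V*(-1/21) + 1)/4 = 3*(-V/21 + 1)/4 = 3*(1 - V/21)/4 = ¾ - V/28)
1161*T(-50) = 1161*(¾ - 1/28*(-50)) = 1161*(¾ + 25/14) = 1161*(71/28) = 82431/28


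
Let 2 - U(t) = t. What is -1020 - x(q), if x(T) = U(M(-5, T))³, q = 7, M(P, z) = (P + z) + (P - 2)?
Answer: -1363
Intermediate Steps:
M(P, z) = -2 + z + 2*P (M(P, z) = (P + z) + (-2 + P) = -2 + z + 2*P)
U(t) = 2 - t
x(T) = (14 - T)³ (x(T) = (2 - (-2 + T + 2*(-5)))³ = (2 - (-2 + T - 10))³ = (2 - (-12 + T))³ = (2 + (12 - T))³ = (14 - T)³)
-1020 - x(q) = -1020 - (-1)*(-14 + 7)³ = -1020 - (-1)*(-7)³ = -1020 - (-1)*(-343) = -1020 - 1*343 = -1020 - 343 = -1363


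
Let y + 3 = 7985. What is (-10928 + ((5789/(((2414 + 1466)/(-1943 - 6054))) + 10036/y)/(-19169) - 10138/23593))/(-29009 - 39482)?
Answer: 202996129522869953/1272296215677231880 ≈ 0.15955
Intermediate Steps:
y = 7982 (y = -3 + 7985 = 7982)
(-10928 + ((5789/(((2414 + 1466)/(-1943 - 6054))) + 10036/y)/(-19169) - 10138/23593))/(-29009 - 39482) = (-10928 + ((5789/(((2414 + 1466)/(-1943 - 6054))) + 10036/7982)/(-19169) - 10138/23593))/(-29009 - 39482) = (-10928 + ((5789/((3880/(-7997))) + 10036*(1/7982))*(-1/19169) - 10138*1/23593))/(-68491) = (-10928 + ((5789/((3880*(-1/7997))) + 386/307)*(-1/19169) - 10138/23593))*(-1/68491) = (-10928 + ((5789/(-3880/7997) + 386/307)*(-1/19169) - 10138/23593))*(-1/68491) = (-10928 + ((5789*(-7997/3880) + 386/307)*(-1/19169) - 10138/23593))*(-1/68491) = (-10928 + ((-46294633/3880 + 386/307)*(-1/19169) - 10138/23593))*(-1/68491) = (-10928 + (-14210954651/1191160*(-1/19169) - 10138/23593))*(-1/68491) = (-10928 + (490032919/787356760 - 10138/23593))*(-1/68491) = (-10928 + 3579123825087/18576108038680)*(-1/68491) = -202996129522869953/18576108038680*(-1/68491) = 202996129522869953/1272296215677231880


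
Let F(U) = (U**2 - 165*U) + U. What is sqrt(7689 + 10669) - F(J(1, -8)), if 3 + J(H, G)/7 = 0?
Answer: -3885 + sqrt(18358) ≈ -3749.5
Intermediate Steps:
J(H, G) = -21 (J(H, G) = -21 + 7*0 = -21 + 0 = -21)
F(U) = U**2 - 164*U
sqrt(7689 + 10669) - F(J(1, -8)) = sqrt(7689 + 10669) - (-21)*(-164 - 21) = sqrt(18358) - (-21)*(-185) = sqrt(18358) - 1*3885 = sqrt(18358) - 3885 = -3885 + sqrt(18358)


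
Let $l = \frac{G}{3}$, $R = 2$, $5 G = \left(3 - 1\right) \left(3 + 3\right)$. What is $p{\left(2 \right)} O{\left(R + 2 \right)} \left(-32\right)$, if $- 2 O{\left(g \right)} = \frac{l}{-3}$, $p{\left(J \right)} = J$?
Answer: $- \frac{128}{15} \approx -8.5333$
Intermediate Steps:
$G = \frac{12}{5}$ ($G = \frac{\left(3 - 1\right) \left(3 + 3\right)}{5} = \frac{2 \cdot 6}{5} = \frac{1}{5} \cdot 12 = \frac{12}{5} \approx 2.4$)
$l = \frac{4}{5}$ ($l = \frac{12}{5 \cdot 3} = \frac{12}{5} \cdot \frac{1}{3} = \frac{4}{5} \approx 0.8$)
$O{\left(g \right)} = \frac{2}{15}$ ($O{\left(g \right)} = - \frac{\frac{4}{5} \frac{1}{-3}}{2} = - \frac{\frac{4}{5} \left(- \frac{1}{3}\right)}{2} = \left(- \frac{1}{2}\right) \left(- \frac{4}{15}\right) = \frac{2}{15}$)
$p{\left(2 \right)} O{\left(R + 2 \right)} \left(-32\right) = 2 \cdot \frac{2}{15} \left(-32\right) = \frac{4}{15} \left(-32\right) = - \frac{128}{15}$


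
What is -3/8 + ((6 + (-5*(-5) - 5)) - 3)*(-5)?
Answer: -923/8 ≈ -115.38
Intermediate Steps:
-3/8 + ((6 + (-5*(-5) - 5)) - 3)*(-5) = -3*⅛ + ((6 + (25 - 5)) - 3)*(-5) = -3/8 + ((6 + 20) - 3)*(-5) = -3/8 + (26 - 3)*(-5) = -3/8 + 23*(-5) = -3/8 - 115 = -923/8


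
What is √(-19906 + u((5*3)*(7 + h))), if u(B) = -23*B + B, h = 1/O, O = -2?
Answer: I*√22051 ≈ 148.5*I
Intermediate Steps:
h = -½ (h = 1/(-2) = -½ ≈ -0.50000)
u(B) = -22*B
√(-19906 + u((5*3)*(7 + h))) = √(-19906 - 22*5*3*(7 - ½)) = √(-19906 - 330*13/2) = √(-19906 - 22*195/2) = √(-19906 - 2145) = √(-22051) = I*√22051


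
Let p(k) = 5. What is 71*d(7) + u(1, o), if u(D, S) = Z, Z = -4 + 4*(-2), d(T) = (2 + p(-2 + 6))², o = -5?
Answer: 3467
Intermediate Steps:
d(T) = 49 (d(T) = (2 + 5)² = 7² = 49)
Z = -12 (Z = -4 - 8 = -12)
u(D, S) = -12
71*d(7) + u(1, o) = 71*49 - 12 = 3479 - 12 = 3467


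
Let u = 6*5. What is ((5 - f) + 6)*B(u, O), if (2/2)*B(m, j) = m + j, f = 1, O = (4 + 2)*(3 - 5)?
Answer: 180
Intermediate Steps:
O = -12 (O = 6*(-2) = -12)
u = 30
B(m, j) = j + m (B(m, j) = m + j = j + m)
((5 - f) + 6)*B(u, O) = ((5 - 1*1) + 6)*(-12 + 30) = ((5 - 1) + 6)*18 = (4 + 6)*18 = 10*18 = 180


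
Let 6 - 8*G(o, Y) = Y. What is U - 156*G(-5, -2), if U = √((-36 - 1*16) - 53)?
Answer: -156 + I*√105 ≈ -156.0 + 10.247*I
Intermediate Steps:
G(o, Y) = ¾ - Y/8
U = I*√105 (U = √((-36 - 16) - 53) = √(-52 - 53) = √(-105) = I*√105 ≈ 10.247*I)
U - 156*G(-5, -2) = I*√105 - 156*(¾ - ⅛*(-2)) = I*√105 - 156*(¾ + ¼) = I*√105 - 156*1 = I*√105 - 156 = -156 + I*√105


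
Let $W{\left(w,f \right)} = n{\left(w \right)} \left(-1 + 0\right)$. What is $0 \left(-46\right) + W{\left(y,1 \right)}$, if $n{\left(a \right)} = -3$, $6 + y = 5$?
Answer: $3$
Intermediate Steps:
$y = -1$ ($y = -6 + 5 = -1$)
$W{\left(w,f \right)} = 3$ ($W{\left(w,f \right)} = - 3 \left(-1 + 0\right) = \left(-3\right) \left(-1\right) = 3$)
$0 \left(-46\right) + W{\left(y,1 \right)} = 0 \left(-46\right) + 3 = 0 + 3 = 3$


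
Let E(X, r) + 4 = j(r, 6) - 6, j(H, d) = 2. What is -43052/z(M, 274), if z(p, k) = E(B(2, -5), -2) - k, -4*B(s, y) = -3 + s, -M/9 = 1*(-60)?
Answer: 458/3 ≈ 152.67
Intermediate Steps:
M = 540 (M = -9*(-60) = 540)
B(s, y) = ¾ - s/4 (B(s, y) = -(-3 + s)/4 = ¾ - s/4)
E(X, r) = -8 (E(X, r) = -4 + (2 - 6) = -4 - 4 = -8)
z(p, k) = -8 - k
-43052/z(M, 274) = -43052/(-8 - 1*274) = -43052/(-8 - 274) = -43052/(-282) = -43052*(-1/282) = 458/3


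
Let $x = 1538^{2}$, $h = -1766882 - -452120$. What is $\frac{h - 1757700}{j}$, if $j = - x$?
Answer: $\frac{1536231}{1182722} \approx 1.2989$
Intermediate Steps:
$h = -1314762$ ($h = -1766882 + 452120 = -1314762$)
$x = 2365444$
$j = -2365444$ ($j = \left(-1\right) 2365444 = -2365444$)
$\frac{h - 1757700}{j} = \frac{-1314762 - 1757700}{-2365444} = \left(-1314762 - 1757700\right) \left(- \frac{1}{2365444}\right) = \left(-3072462\right) \left(- \frac{1}{2365444}\right) = \frac{1536231}{1182722}$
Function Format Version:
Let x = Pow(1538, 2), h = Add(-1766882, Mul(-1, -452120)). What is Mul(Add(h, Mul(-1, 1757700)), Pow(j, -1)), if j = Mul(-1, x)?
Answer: Rational(1536231, 1182722) ≈ 1.2989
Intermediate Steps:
h = -1314762 (h = Add(-1766882, 452120) = -1314762)
x = 2365444
j = -2365444 (j = Mul(-1, 2365444) = -2365444)
Mul(Add(h, Mul(-1, 1757700)), Pow(j, -1)) = Mul(Add(-1314762, Mul(-1, 1757700)), Pow(-2365444, -1)) = Mul(Add(-1314762, -1757700), Rational(-1, 2365444)) = Mul(-3072462, Rational(-1, 2365444)) = Rational(1536231, 1182722)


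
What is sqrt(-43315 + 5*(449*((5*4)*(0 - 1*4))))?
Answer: I*sqrt(222915) ≈ 472.14*I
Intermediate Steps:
sqrt(-43315 + 5*(449*((5*4)*(0 - 1*4)))) = sqrt(-43315 + 5*(449*(20*(0 - 4)))) = sqrt(-43315 + 5*(449*(20*(-4)))) = sqrt(-43315 + 5*(449*(-80))) = sqrt(-43315 + 5*(-35920)) = sqrt(-43315 - 179600) = sqrt(-222915) = I*sqrt(222915)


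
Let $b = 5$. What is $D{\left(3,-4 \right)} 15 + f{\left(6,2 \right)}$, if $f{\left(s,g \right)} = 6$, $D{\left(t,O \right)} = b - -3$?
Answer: $126$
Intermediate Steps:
$D{\left(t,O \right)} = 8$ ($D{\left(t,O \right)} = 5 - -3 = 5 + 3 = 8$)
$D{\left(3,-4 \right)} 15 + f{\left(6,2 \right)} = 8 \cdot 15 + 6 = 120 + 6 = 126$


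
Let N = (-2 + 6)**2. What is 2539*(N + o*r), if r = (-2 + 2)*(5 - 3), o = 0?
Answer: 40624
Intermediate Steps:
N = 16 (N = 4**2 = 16)
r = 0 (r = 0*2 = 0)
2539*(N + o*r) = 2539*(16 + 0*0) = 2539*(16 + 0) = 2539*16 = 40624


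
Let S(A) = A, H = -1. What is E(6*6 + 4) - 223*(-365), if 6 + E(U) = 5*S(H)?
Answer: 81384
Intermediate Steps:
E(U) = -11 (E(U) = -6 + 5*(-1) = -6 - 5 = -11)
E(6*6 + 4) - 223*(-365) = -11 - 223*(-365) = -11 + 81395 = 81384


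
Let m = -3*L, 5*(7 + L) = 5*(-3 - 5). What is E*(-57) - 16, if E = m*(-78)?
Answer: 200054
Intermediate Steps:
L = -15 (L = -7 + (5*(-3 - 5))/5 = -7 + (5*(-8))/5 = -7 + (⅕)*(-40) = -7 - 8 = -15)
m = 45 (m = -3*(-15) = 45)
E = -3510 (E = 45*(-78) = -3510)
E*(-57) - 16 = -3510*(-57) - 16 = 200070 - 16 = 200054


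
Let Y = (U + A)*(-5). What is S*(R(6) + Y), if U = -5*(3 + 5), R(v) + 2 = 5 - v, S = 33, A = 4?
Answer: 5841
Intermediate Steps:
R(v) = 3 - v (R(v) = -2 + (5 - v) = 3 - v)
U = -40 (U = -5*8 = -40)
Y = 180 (Y = (-40 + 4)*(-5) = -36*(-5) = 180)
S*(R(6) + Y) = 33*((3 - 1*6) + 180) = 33*((3 - 6) + 180) = 33*(-3 + 180) = 33*177 = 5841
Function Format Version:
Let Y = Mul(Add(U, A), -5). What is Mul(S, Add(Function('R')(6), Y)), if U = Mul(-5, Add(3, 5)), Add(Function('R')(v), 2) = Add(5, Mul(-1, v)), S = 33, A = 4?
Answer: 5841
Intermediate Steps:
Function('R')(v) = Add(3, Mul(-1, v)) (Function('R')(v) = Add(-2, Add(5, Mul(-1, v))) = Add(3, Mul(-1, v)))
U = -40 (U = Mul(-5, 8) = -40)
Y = 180 (Y = Mul(Add(-40, 4), -5) = Mul(-36, -5) = 180)
Mul(S, Add(Function('R')(6), Y)) = Mul(33, Add(Add(3, Mul(-1, 6)), 180)) = Mul(33, Add(Add(3, -6), 180)) = Mul(33, Add(-3, 180)) = Mul(33, 177) = 5841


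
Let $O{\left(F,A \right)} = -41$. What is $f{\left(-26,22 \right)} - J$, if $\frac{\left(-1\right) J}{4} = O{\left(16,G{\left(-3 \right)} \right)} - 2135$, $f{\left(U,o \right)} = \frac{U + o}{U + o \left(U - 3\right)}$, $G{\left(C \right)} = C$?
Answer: $- \frac{1444863}{166} \approx -8704.0$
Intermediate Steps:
$f{\left(U,o \right)} = \frac{U + o}{U + o \left(-3 + U\right)}$
$J = 8704$ ($J = - 4 \left(-41 - 2135\right) = \left(-4\right) \left(-2176\right) = 8704$)
$f{\left(-26,22 \right)} - J = \frac{-26 + 22}{-26 - 66 - 572} - 8704 = \frac{1}{-26 - 66 - 572} \left(-4\right) - 8704 = \frac{1}{-664} \left(-4\right) - 8704 = \left(- \frac{1}{664}\right) \left(-4\right) - 8704 = \frac{1}{166} - 8704 = - \frac{1444863}{166}$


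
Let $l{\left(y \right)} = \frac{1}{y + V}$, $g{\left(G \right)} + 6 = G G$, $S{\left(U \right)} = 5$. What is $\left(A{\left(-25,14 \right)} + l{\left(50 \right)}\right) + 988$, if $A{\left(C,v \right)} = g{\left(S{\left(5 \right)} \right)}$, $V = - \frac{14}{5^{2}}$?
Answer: $\frac{1244677}{1236} \approx 1007.0$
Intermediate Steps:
$g{\left(G \right)} = -6 + G^{2}$ ($g{\left(G \right)} = -6 + G G = -6 + G^{2}$)
$V = - \frac{14}{25} \approx -0.56$
$A{\left(C,v \right)} = 19$ ($A{\left(C,v \right)} = -6 + 5^{2} = -6 + 25 = 19$)
$l{\left(y \right)} = \frac{1}{- \frac{14}{25} + y}$ ($l{\left(y \right)} = \frac{1}{y - \frac{14}{25}} = \frac{1}{- \frac{14}{25} + y}$)
$\left(A{\left(-25,14 \right)} + l{\left(50 \right)}\right) + 988 = \left(19 + \frac{25}{-14 + 25 \cdot 50}\right) + 988 = \left(19 + \frac{25}{-14 + 1250}\right) + 988 = \left(19 + \frac{25}{1236}\right) + 988 = \frac{23509}{1236} + 988 = \frac{1244677}{1236}$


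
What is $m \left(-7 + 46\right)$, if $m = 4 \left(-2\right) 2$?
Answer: $-624$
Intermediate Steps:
$m = -16$ ($m = \left(-8\right) 2 = -16$)
$m \left(-7 + 46\right) = - 16 \left(-7 + 46\right) = \left(-16\right) 39 = -624$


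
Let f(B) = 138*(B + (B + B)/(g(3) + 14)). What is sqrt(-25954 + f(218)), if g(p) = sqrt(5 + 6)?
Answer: sqrt(117988 + 4130*sqrt(11))/sqrt(14 + sqrt(11)) ≈ 87.204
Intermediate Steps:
g(p) = sqrt(11)
f(B) = 138*B + 276*B/(14 + sqrt(11)) (f(B) = 138*(B + (B + B)/(sqrt(11) + 14)) = 138*(B + (2*B)/(14 + sqrt(11))) = 138*(B + 2*B/(14 + sqrt(11))) = 138*B + 276*B/(14 + sqrt(11)))
sqrt(-25954 + f(218)) = sqrt(-25954 + ((29394/185)*218 - 276/185*218*sqrt(11))) = sqrt(-25954 + (6407892/185 - 60168*sqrt(11)/185)) = sqrt(1606402/185 - 60168*sqrt(11)/185)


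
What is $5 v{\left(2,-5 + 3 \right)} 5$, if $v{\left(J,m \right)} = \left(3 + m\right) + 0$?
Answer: $25$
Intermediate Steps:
$v{\left(J,m \right)} = 3 + m$
$5 v{\left(2,-5 + 3 \right)} 5 = 5 \left(3 + \left(-5 + 3\right)\right) 5 = 5 \left(3 - 2\right) 5 = 5 \cdot 1 \cdot 5 = 5 \cdot 5 = 25$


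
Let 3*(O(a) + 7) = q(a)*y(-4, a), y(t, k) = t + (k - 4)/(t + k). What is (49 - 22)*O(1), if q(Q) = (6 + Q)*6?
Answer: -1323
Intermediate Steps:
y(t, k) = t + (-4 + k)/(k + t)
q(Q) = 36 + 6*Q
O(a) = -7 + (12 - 3*a)*(36 + 6*a)/(3*(-4 + a)) (O(a) = -7 + ((36 + 6*a)*((-4 + a + (-4)² + a*(-4))/(a - 4)))/3 = -7 + ((36 + 6*a)*((-4 + a + 16 - 4*a)/(-4 + a)))/3 = -7 + ((36 + 6*a)*((12 - 3*a)/(-4 + a)))/3 = -7 + ((12 - 3*a)*(36 + 6*a)/(-4 + a))/3 = -7 + (12 - 3*a)*(36 + 6*a)/(3*(-4 + a)))
(49 - 22)*O(1) = (49 - 22)*(-43 - 6*1) = 27*(-43 - 6) = 27*(-49) = -1323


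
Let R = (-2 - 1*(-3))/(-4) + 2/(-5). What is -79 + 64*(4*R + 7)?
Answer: 1013/5 ≈ 202.60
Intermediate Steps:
R = -13/20 (R = (-2 + 3)*(-¼) + 2*(-⅕) = 1*(-¼) - ⅖ = -¼ - ⅖ = -13/20 ≈ -0.65000)
-79 + 64*(4*R + 7) = -79 + 64*(4*(-13/20) + 7) = -79 + 64*(-13/5 + 7) = -79 + 64*(22/5) = -79 + 1408/5 = 1013/5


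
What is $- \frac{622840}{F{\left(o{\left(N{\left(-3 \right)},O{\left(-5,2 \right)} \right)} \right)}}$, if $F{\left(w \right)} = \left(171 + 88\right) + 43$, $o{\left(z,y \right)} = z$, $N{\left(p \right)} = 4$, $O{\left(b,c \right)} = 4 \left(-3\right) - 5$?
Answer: $- \frac{311420}{151} \approx -2062.4$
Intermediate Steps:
$O{\left(b,c \right)} = -17$ ($O{\left(b,c \right)} = -12 - 5 = -17$)
$F{\left(w \right)} = 302$ ($F{\left(w \right)} = 259 + 43 = 302$)
$- \frac{622840}{F{\left(o{\left(N{\left(-3 \right)},O{\left(-5,2 \right)} \right)} \right)}} = - \frac{622840}{302} = \left(-622840\right) \frac{1}{302} = - \frac{311420}{151}$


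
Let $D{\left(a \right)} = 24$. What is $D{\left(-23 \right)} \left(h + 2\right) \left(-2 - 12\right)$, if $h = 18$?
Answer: $-6720$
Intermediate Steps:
$D{\left(-23 \right)} \left(h + 2\right) \left(-2 - 12\right) = 24 \left(18 + 2\right) \left(-2 - 12\right) = 24 \cdot 20 \left(-14\right) = 24 \left(-280\right) = -6720$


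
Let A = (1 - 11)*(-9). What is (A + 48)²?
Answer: 19044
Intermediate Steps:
A = 90 (A = -10*(-9) = 90)
(A + 48)² = (90 + 48)² = 138² = 19044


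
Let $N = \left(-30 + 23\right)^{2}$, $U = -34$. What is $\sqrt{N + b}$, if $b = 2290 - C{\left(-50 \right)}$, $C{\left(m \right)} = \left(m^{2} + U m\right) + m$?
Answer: $i \sqrt{1811} \approx 42.556 i$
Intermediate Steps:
$C{\left(m \right)} = m^{2} - 33 m$ ($C{\left(m \right)} = \left(m^{2} - 34 m\right) + m = m^{2} - 33 m$)
$N = 49$ ($N = \left(-7\right)^{2} = 49$)
$b = -1860$ ($b = 2290 - - 50 \left(-33 - 50\right) = 2290 - \left(-50\right) \left(-83\right) = 2290 - 4150 = -1860$)
$\sqrt{N + b} = \sqrt{49 - 1860} = \sqrt{-1811} = i \sqrt{1811}$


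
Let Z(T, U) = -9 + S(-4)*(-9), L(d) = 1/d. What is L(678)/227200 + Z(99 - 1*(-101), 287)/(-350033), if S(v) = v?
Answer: -4158773167/53919643372800 ≈ -7.7129e-5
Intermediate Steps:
Z(T, U) = 27 (Z(T, U) = -9 - 4*(-9) = -9 + 36 = 27)
L(678)/227200 + Z(99 - 1*(-101), 287)/(-350033) = 1/(678*227200) + 27/(-350033) = (1/678)*(1/227200) + 27*(-1/350033) = 1/154041600 - 27/350033 = -4158773167/53919643372800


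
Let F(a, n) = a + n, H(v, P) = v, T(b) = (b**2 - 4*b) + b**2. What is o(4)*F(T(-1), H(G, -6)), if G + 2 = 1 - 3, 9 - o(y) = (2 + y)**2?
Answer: -54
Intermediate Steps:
T(b) = -4*b + 2*b**2
o(y) = 9 - (2 + y)**2
G = -4 (G = -2 + (1 - 3) = -2 - 2 = -4)
o(4)*F(T(-1), H(G, -6)) = (9 - (2 + 4)**2)*(2*(-1)*(-2 - 1) - 4) = (9 - 1*6**2)*(2*(-1)*(-3) - 4) = (9 - 1*36)*(6 - 4) = (9 - 36)*2 = -27*2 = -54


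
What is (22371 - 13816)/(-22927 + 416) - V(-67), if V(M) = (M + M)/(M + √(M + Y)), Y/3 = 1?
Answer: -241054673/102492583 - 1072*I/4553 ≈ -2.3519 - 0.23545*I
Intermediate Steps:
Y = 3 (Y = 3*1 = 3)
V(M) = 2*M/(M + √(3 + M)) (V(M) = (M + M)/(M + √(M + 3)) = (2*M)/(M + √(3 + M)) = 2*M/(M + √(3 + M)))
(22371 - 13816)/(-22927 + 416) - V(-67) = (22371 - 13816)/(-22927 + 416) - 2*(-67)/(-67 + √(3 - 67)) = 8555/(-22511) - 2*(-67)/(-67 + √(-64)) = 8555*(-1/22511) - 2*(-67)/(-67 + 8*I) = -8555/22511 - 2*(-67)*(-67 - 8*I)/4553 = -8555/22511 - (8978/4553 + 1072*I/4553) = -8555/22511 + (-8978/4553 - 1072*I/4553) = -241054673/102492583 - 1072*I/4553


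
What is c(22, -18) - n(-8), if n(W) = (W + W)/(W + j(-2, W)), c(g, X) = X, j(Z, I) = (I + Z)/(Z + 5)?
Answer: -330/17 ≈ -19.412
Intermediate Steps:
j(Z, I) = (I + Z)/(5 + Z)
n(W) = 2*W/(-⅔ + 4*W/3) (n(W) = (W + W)/(W + (W - 2)/(5 - 2)) = (2*W)/(W + (-2 + W)/3) = (2*W)/(W + (-⅔ + W/3)) = (2*W)/(-⅔ + 4*W/3) = 2*W/(-⅔ + 4*W/3))
c(22, -18) - n(-8) = -18 - 3*(-8)/(-1 + 2*(-8)) = -18 - 3*(-8)/(-1 - 16) = -18 - 3*(-8)/(-17) = -18 - 3*(-8)*(-1)/17 = -18 - 1*24/17 = -18 - 24/17 = -330/17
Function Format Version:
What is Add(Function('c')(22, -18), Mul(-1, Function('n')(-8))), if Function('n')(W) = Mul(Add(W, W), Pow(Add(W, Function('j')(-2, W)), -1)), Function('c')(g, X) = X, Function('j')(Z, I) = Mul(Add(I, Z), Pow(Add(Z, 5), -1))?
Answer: Rational(-330, 17) ≈ -19.412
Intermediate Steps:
Function('j')(Z, I) = Mul(Pow(Add(5, Z), -1), Add(I, Z)) (Function('j')(Z, I) = Mul(Add(I, Z), Pow(Add(5, Z), -1)) = Mul(Pow(Add(5, Z), -1), Add(I, Z)))
Function('n')(W) = Mul(2, W, Pow(Add(Rational(-2, 3), Mul(Rational(4, 3), W)), -1)) (Function('n')(W) = Mul(Add(W, W), Pow(Add(W, Mul(Pow(Add(5, -2), -1), Add(W, -2))), -1)) = Mul(Mul(2, W), Pow(Add(W, Mul(Pow(3, -1), Add(-2, W))), -1)) = Mul(Mul(2, W), Pow(Add(W, Mul(Rational(1, 3), Add(-2, W))), -1)) = Mul(Mul(2, W), Pow(Add(W, Add(Rational(-2, 3), Mul(Rational(1, 3), W))), -1)) = Mul(Mul(2, W), Pow(Add(Rational(-2, 3), Mul(Rational(4, 3), W)), -1)) = Mul(2, W, Pow(Add(Rational(-2, 3), Mul(Rational(4, 3), W)), -1)))
Add(Function('c')(22, -18), Mul(-1, Function('n')(-8))) = Add(-18, Mul(-1, Mul(3, -8, Pow(Add(-1, Mul(2, -8)), -1)))) = Add(-18, Mul(-1, Mul(3, -8, Pow(Add(-1, -16), -1)))) = Add(-18, Mul(-1, Mul(3, -8, Pow(-17, -1)))) = Add(-18, Mul(-1, Mul(3, -8, Rational(-1, 17)))) = Add(-18, Mul(-1, Rational(24, 17))) = Add(-18, Rational(-24, 17)) = Rational(-330, 17)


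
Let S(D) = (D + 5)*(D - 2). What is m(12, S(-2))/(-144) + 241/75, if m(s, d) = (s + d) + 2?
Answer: 5759/1800 ≈ 3.1994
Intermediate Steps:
S(D) = (-2 + D)*(5 + D) (S(D) = (5 + D)*(-2 + D) = (-2 + D)*(5 + D))
m(s, d) = 2 + d + s (m(s, d) = (d + s) + 2 = 2 + d + s)
m(12, S(-2))/(-144) + 241/75 = (2 + (-10 + (-2)² + 3*(-2)) + 12)/(-144) + 241/75 = (2 + (-10 + 4 - 6) + 12)*(-1/144) + 241*(1/75) = (2 - 12 + 12)*(-1/144) + 241/75 = 2*(-1/144) + 241/75 = -1/72 + 241/75 = 5759/1800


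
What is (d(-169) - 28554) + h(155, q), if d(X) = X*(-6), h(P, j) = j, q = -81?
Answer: -27621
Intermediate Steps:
d(X) = -6*X
(d(-169) - 28554) + h(155, q) = (-6*(-169) - 28554) - 81 = (1014 - 28554) - 81 = -27540 - 81 = -27621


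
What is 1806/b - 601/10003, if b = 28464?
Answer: 159759/47454232 ≈ 0.0033666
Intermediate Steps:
1806/b - 601/10003 = 1806/28464 - 601/10003 = 1806*(1/28464) - 601*1/10003 = 301/4744 - 601/10003 = 159759/47454232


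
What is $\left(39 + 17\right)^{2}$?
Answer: $3136$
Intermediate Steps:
$\left(39 + 17\right)^{2} = 56^{2} = 3136$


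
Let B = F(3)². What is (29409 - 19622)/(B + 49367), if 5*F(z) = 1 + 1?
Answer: 244675/1234179 ≈ 0.19825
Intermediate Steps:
F(z) = ⅖ (F(z) = (1 + 1)/5 = (⅕)*2 = ⅖)
B = 4/25 (B = (⅖)² = 4/25 ≈ 0.16000)
(29409 - 19622)/(B + 49367) = (29409 - 19622)/(4/25 + 49367) = 9787/(1234179/25) = 9787*(25/1234179) = 244675/1234179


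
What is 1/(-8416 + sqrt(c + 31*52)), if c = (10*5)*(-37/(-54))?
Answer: -227232/1912340063 - 3*sqrt(133347)/1912340063 ≈ -0.00011940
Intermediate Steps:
c = 925/27 (c = 50*(-37*(-1/54)) = 50*(37/54) = 925/27 ≈ 34.259)
1/(-8416 + sqrt(c + 31*52)) = 1/(-8416 + sqrt(925/27 + 31*52)) = 1/(-8416 + sqrt(925/27 + 1612)) = 1/(-8416 + sqrt(44449/27)) = 1/(-8416 + sqrt(133347)/9)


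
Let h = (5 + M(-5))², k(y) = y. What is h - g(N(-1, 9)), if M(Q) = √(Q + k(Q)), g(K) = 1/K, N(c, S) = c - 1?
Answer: 31/2 + 10*I*√10 ≈ 15.5 + 31.623*I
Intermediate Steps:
N(c, S) = -1 + c
M(Q) = √2*√Q (M(Q) = √(Q + Q) = √(2*Q) = √2*√Q)
h = (5 + I*√10)² (h = (5 + √2*√(-5))² = (5 + √2*(I*√5))² = (5 + I*√10)² ≈ 15.0 + 31.623*I)
h - g(N(-1, 9)) = (5 + I*√10)² - 1/(-1 - 1) = (5 + I*√10)² - 1/(-2) = (5 + I*√10)² - 1*(-½) = (5 + I*√10)² + ½ = ½ + (5 + I*√10)²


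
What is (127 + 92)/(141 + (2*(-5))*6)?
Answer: 73/27 ≈ 2.7037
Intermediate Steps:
(127 + 92)/(141 + (2*(-5))*6) = 219/(141 - 10*6) = 219/(141 - 60) = 219/81 = 219*(1/81) = 73/27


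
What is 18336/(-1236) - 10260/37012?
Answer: -758041/50161 ≈ -15.112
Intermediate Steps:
18336/(-1236) - 10260/37012 = 18336*(-1/1236) - 10260*1/37012 = -1528/103 - 135/487 = -758041/50161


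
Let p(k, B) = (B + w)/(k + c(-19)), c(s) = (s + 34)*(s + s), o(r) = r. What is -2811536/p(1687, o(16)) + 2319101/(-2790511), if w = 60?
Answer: -115310001328033/2790511 ≈ -4.1322e+7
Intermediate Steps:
c(s) = 2*s*(34 + s) (c(s) = (34 + s)*(2*s) = 2*s*(34 + s))
p(k, B) = (60 + B)/(-570 + k) (p(k, B) = (B + 60)/(k + 2*(-19)*(34 - 19)) = (60 + B)/(k + 2*(-19)*15) = (60 + B)/(k - 570) = (60 + B)/(-570 + k))
-2811536/p(1687, o(16)) + 2319101/(-2790511) = -2811536*(-570 + 1687)/(60 + 16) + 2319101/(-2790511) = -2811536/(76/1117) + 2319101*(-1/2790511) = -2811536/((1/1117)*76) - 2319101/2790511 = -2811536/76/1117 - 2319101/2790511 = -2811536*1117/76 - 2319101/2790511 = -785121428/19 - 2319101/2790511 = -115310001328033/2790511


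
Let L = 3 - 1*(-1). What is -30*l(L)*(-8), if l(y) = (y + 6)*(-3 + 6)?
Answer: 7200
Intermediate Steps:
L = 4 (L = 3 + 1 = 4)
l(y) = 18 + 3*y (l(y) = (6 + y)*3 = 18 + 3*y)
-30*l(L)*(-8) = -30*(18 + 3*4)*(-8) = -30*(18 + 12)*(-8) = -30*30*(-8) = -900*(-8) = 7200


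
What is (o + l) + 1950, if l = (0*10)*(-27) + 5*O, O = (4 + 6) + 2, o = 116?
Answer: 2126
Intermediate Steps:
O = 12 (O = 10 + 2 = 12)
l = 60 (l = (0*10)*(-27) + 5*12 = 0*(-27) + 60 = 0 + 60 = 60)
(o + l) + 1950 = (116 + 60) + 1950 = 176 + 1950 = 2126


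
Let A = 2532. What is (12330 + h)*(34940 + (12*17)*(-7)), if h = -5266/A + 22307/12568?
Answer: 410896630978931/994443 ≈ 4.1319e+8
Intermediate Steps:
h = -2425441/7955544 (h = -5266/2532 + 22307/12568 = -5266*1/2532 + 22307*(1/12568) = -2633/1266 + 22307/12568 = -2425441/7955544 ≈ -0.30487)
(12330 + h)*(34940 + (12*17)*(-7)) = (12330 - 2425441/7955544)*(34940 + (12*17)*(-7)) = 98089432079*(34940 + 204*(-7))/7955544 = 98089432079*(34940 - 1428)/7955544 = (98089432079/7955544)*33512 = 410896630978931/994443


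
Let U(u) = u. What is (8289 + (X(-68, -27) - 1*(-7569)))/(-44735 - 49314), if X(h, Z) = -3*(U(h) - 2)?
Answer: -16068/94049 ≈ -0.17085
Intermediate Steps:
X(h, Z) = 6 - 3*h (X(h, Z) = -3*(h - 2) = -3*(-2 + h) = 6 - 3*h)
(8289 + (X(-68, -27) - 1*(-7569)))/(-44735 - 49314) = (8289 + ((6 - 3*(-68)) - 1*(-7569)))/(-44735 - 49314) = (8289 + ((6 + 204) + 7569))/(-94049) = (8289 + (210 + 7569))*(-1/94049) = (8289 + 7779)*(-1/94049) = 16068*(-1/94049) = -16068/94049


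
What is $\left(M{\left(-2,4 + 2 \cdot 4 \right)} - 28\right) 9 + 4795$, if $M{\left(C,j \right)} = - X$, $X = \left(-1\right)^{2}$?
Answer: $4534$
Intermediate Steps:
$X = 1$
$M{\left(C,j \right)} = -1$ ($M{\left(C,j \right)} = \left(-1\right) 1 = -1$)
$\left(M{\left(-2,4 + 2 \cdot 4 \right)} - 28\right) 9 + 4795 = \left(-1 - 28\right) 9 + 4795 = \left(-29\right) 9 + 4795 = -261 + 4795 = 4534$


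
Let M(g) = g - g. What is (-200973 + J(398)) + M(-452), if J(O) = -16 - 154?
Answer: -201143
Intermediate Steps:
J(O) = -170
M(g) = 0
(-200973 + J(398)) + M(-452) = (-200973 - 170) + 0 = -201143 + 0 = -201143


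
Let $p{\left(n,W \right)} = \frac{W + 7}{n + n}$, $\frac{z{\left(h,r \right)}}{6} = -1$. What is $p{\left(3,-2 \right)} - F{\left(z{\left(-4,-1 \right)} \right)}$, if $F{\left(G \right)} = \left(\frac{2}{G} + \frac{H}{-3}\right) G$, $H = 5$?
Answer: $- \frac{67}{6} \approx -11.167$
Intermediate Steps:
$z{\left(h,r \right)} = -6$ ($z{\left(h,r \right)} = 6 \left(-1\right) = -6$)
$p{\left(n,W \right)} = \frac{7 + W}{2 n}$
$F{\left(G \right)} = G \left(- \frac{5}{3} + \frac{2}{G}\right)$ ($F{\left(G \right)} = \left(\frac{2}{G} + \frac{5}{-3}\right) G = \left(\frac{2}{G} + 5 \left(- \frac{1}{3}\right)\right) G = \left(\frac{2}{G} - \frac{5}{3}\right) G = \left(- \frac{5}{3} + \frac{2}{G}\right) G = G \left(- \frac{5}{3} + \frac{2}{G}\right)$)
$p{\left(3,-2 \right)} - F{\left(z{\left(-4,-1 \right)} \right)} = \frac{7 - 2}{2 \cdot 3} - \left(2 - -10\right) = \frac{1}{2} \cdot \frac{1}{3} \cdot 5 - \left(2 + 10\right) = \frac{5}{6} - 12 = - \frac{67}{6}$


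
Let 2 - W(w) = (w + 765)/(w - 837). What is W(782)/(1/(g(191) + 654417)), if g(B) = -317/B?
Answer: 3765708142/191 ≈ 1.9716e+7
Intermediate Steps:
W(w) = 2 - (765 + w)/(-837 + w) (W(w) = 2 - (w + 765)/(w - 837) = 2 - (765 + w)/(-837 + w))
W(782)/(1/(g(191) + 654417)) = ((-2439 + 782)/(-837 + 782))/(1/(-317/191 + 654417)) = (-1657/(-55))/(1/(-317*1/191 + 654417)) = (-1/55*(-1657))/(1/(-317/191 + 654417)) = 1657/(55*(1/(124993330/191))) = 1657/(55*(191/124993330)) = (1657/55)*(124993330/191) = 3765708142/191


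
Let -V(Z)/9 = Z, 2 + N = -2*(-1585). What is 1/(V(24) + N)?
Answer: 1/2952 ≈ 0.00033875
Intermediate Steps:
N = 3168 (N = -2 - 2*(-1585) = -2 + 3170 = 3168)
V(Z) = -9*Z
1/(V(24) + N) = 1/(-9*24 + 3168) = 1/(-216 + 3168) = 1/2952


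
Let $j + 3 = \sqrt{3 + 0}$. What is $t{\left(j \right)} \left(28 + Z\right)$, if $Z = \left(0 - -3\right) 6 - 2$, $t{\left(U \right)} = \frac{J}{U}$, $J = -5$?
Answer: $110 + \frac{110 \sqrt{3}}{3} \approx 173.51$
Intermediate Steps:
$j = -3 + \sqrt{3}$ ($j = -3 + \sqrt{3 + 0} = -3 + \sqrt{3} \approx -1.268$)
$t{\left(U \right)} = - \frac{5}{U}$
$Z = 16$ ($Z = \left(0 + 3\right) 6 - 2 = 3 \cdot 6 - 2 = 18 - 2 = 16$)
$t{\left(j \right)} \left(28 + Z\right) = - \frac{5}{-3 + \sqrt{3}} \left(28 + 16\right) = - \frac{5}{-3 + \sqrt{3}} \cdot 44 = - \frac{220}{-3 + \sqrt{3}}$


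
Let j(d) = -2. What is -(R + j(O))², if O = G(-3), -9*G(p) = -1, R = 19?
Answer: -289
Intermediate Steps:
G(p) = ⅑ (G(p) = -⅑*(-1) = ⅑)
O = ⅑ ≈ 0.11111
-(R + j(O))² = -(19 - 2)² = -1*17² = -1*289 = -289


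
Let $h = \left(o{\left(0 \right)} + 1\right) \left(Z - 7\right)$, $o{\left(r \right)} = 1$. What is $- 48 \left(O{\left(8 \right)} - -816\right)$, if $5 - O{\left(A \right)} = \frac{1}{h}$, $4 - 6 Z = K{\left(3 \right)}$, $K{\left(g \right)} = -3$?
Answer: $- \frac{1379424}{35} \approx -39412.0$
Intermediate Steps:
$Z = \frac{7}{6}$ ($Z = \frac{2}{3} - - \frac{1}{2} = \frac{2}{3} + \frac{1}{2} = \frac{7}{6} \approx 1.1667$)
$h = - \frac{35}{3}$ ($h = \left(1 + 1\right) \left(\frac{7}{6} - 7\right) = 2 \left(- \frac{35}{6}\right) = - \frac{35}{3} \approx -11.667$)
$O{\left(A \right)} = \frac{178}{35}$ ($O{\left(A \right)} = 5 - \frac{1}{- \frac{35}{3}} = 5 - - \frac{3}{35} = 5 + \frac{3}{35} = \frac{178}{35}$)
$- 48 \left(O{\left(8 \right)} - -816\right) = - 48 \left(\frac{178}{35} - -816\right) = - 48 \left(\frac{178}{35} + 816\right) = \left(-48\right) \frac{28738}{35} = - \frac{1379424}{35}$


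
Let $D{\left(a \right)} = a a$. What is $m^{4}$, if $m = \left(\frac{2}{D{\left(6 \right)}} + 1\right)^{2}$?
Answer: $\frac{16983563041}{11019960576} \approx 1.5412$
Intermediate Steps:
$D{\left(a \right)} = a^{2}$
$m = \frac{361}{324}$ ($m = \left(\frac{2}{6^{2}} + 1\right)^{2} = \left(\frac{2}{36} + 1\right)^{2} = \left(2 \cdot \frac{1}{36} + 1\right)^{2} = \left(\frac{1}{18} + 1\right)^{2} = \left(\frac{19}{18}\right)^{2} = \frac{361}{324} \approx 1.1142$)
$m^{4} = \left(\frac{361}{324}\right)^{4} = \frac{16983563041}{11019960576}$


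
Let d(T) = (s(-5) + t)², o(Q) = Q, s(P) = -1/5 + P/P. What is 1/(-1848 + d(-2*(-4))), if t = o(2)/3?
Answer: -225/415316 ≈ -0.00054176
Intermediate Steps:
s(P) = ⅘ (s(P) = -1*⅕ + 1 = -⅕ + 1 = ⅘)
t = ⅔ (t = 2/3 = 2*(⅓) = ⅔ ≈ 0.66667)
d(T) = 484/225 (d(T) = (⅘ + ⅔)² = (22/15)² = 484/225)
1/(-1848 + d(-2*(-4))) = 1/(-1848 + 484/225) = 1/(-415316/225) = -225/415316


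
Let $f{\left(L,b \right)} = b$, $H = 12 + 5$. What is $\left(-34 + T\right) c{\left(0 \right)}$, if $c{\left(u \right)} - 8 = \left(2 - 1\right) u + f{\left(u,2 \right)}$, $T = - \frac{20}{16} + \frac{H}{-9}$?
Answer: $- \frac{6685}{18} \approx -371.39$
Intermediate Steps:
$H = 17$
$T = - \frac{113}{36}$ ($T = - \frac{20}{16} + \frac{17}{-9} = \left(-20\right) \frac{1}{16} + 17 \left(- \frac{1}{9}\right) = - \frac{5}{4} - \frac{17}{9} = - \frac{113}{36} \approx -3.1389$)
$c{\left(u \right)} = 10 + u$ ($c{\left(u \right)} = 8 + \left(\left(2 - 1\right) u + 2\right) = 8 + \left(1 u + 2\right) = 8 + \left(u + 2\right) = 8 + \left(2 + u\right) = 10 + u$)
$\left(-34 + T\right) c{\left(0 \right)} = \left(-34 - \frac{113}{36}\right) \left(10 + 0\right) = \left(- \frac{1337}{36}\right) 10 = - \frac{6685}{18}$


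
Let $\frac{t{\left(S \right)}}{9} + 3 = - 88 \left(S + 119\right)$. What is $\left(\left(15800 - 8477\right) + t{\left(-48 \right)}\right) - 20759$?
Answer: $-69695$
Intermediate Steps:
$t{\left(S \right)} = -94275 - 792 S$ ($t{\left(S \right)} = -27 + 9 \left(- 88 \left(S + 119\right)\right) = -27 + 9 \left(- 88 \left(119 + S\right)\right) = -27 + 9 \left(-10472 - 88 S\right) = -27 - \left(94248 + 792 S\right) = -94275 - 792 S$)
$\left(\left(15800 - 8477\right) + t{\left(-48 \right)}\right) - 20759 = \left(\left(15800 - 8477\right) - 56259\right) - 20759 = \left(\left(15800 - 8477\right) + \left(-94275 + 38016\right)\right) - 20759 = \left(7323 - 56259\right) - 20759 = -48936 - 20759 = -69695$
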